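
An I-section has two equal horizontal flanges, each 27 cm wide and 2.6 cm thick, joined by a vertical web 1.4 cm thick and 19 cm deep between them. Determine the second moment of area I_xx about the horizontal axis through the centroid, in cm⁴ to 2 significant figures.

Treat the section as a set of non-overlapping primitives; coordinates are from the bounding-box lower-left.
Bottom flange: 27 × 2.6, A = 70.2 cm², y = 1.3 cm, Ī = 39.55 cm⁴.
Web: 1.4 × 19, A = 26.6 cm², y = 12.1 cm, Ī = 800.2 cm⁴.
Top flange: 27 × 2.6, A = 70.2 cm², y = 22.9 cm, Ī = 39.55 cm⁴.
By symmetry the centroid is at mid-height, ȳ = 12.1 cm.
Transfer each piece to the horizontal axis through the centroid using Ī + A·d² with d = y − 12.1:
  bottom flange: d = -10.8 cm → contributes +8 228 cm⁴
  web: d = 0 cm → contributes +800.2 cm⁴
  top flange: d = 10.8 cm → contributes +8 228 cm⁴
Total I = 17 256 cm⁴.

I_xx ≈ 1.7 × 10⁴ cm⁴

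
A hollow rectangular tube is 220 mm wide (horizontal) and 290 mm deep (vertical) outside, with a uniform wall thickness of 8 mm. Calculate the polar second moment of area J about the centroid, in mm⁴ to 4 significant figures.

Break the section into simple shapes (no overlaps), measuring from the bottom-left corner of the bounding box.
Outer rectangle: 220 × 290, A = 63 800 mm², y = 145 mm, Ī = 447 131 667 mm⁴.
Inner void (subtracted): 204 × 274, A = 55 896 mm², y = 145 mm, Ī = 349 704 008 mm⁴.
By symmetry the centroid is at mid-height, ȳ = 145 mm.
All pieces are centred on the centroidal x-axis, so I = ΣĪ (holes subtracted) = 97 427 659 mm⁴.
Repeating about the centroidal y-axis gives I_y = 63 479 339 mm⁴.
Polar second moment: J = I_x + I_y = 160 906 997 mm⁴.

J ≈ 1.609 × 10⁸ mm⁴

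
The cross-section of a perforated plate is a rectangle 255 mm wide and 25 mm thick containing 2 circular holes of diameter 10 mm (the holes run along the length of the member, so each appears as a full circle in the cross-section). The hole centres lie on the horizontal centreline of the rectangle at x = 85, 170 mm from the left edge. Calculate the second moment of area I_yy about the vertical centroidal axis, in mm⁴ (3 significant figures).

Break the section into simple shapes (no overlaps), measuring from the bottom-left corner of the bounding box.
Plate: 255 × 25, A = 6 375 mm², x = 127.5 mm, Ī = 34 544 531 mm⁴.
Hole 1 (subtracted): ⌀10, A = 78.54 mm², x = 85 mm, Ī = 490.87 mm⁴.
Hole 2 (subtracted): ⌀10, A = 78.54 mm², x = 170 mm, Ī = 490.87 mm⁴.
By symmetry the centroid is at mid-width, x̄ = 127.5 mm.
Transfer each piece to the vertical centroidal axis using Ī + A·d² with d = x − 127.5:
  plate: d = 0 mm → contributes +34 544 531 mm⁴
  hole 1: d = -42.5 mm → contributes −142 353 mm⁴
  hole 2: d = 42.5 mm → contributes −142 353 mm⁴
Total I = 34 259 824 mm⁴.

I_yy ≈ 3.43 × 10⁷ mm⁴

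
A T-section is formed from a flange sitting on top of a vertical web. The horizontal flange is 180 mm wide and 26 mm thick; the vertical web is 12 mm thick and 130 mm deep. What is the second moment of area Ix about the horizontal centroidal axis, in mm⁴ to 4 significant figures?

Ix ≈ 9.579 × 10⁶ mm⁴

Break the section into simple shapes (no overlaps), measuring from the bottom-left corner of the bounding box.
Flange: 180 × 26, A = 4 680 mm², y = 143 mm, Ī = 263 640 mm⁴.
Web: 12 × 130, A = 1 560 mm², y = 65 mm, Ī = 2 197 000 mm⁴.
Centroid: ȳ = ΣA·y / ΣA = 123.5 mm.
Transfer each piece to the horizontal centroidal axis using Ī + A·d² with d = y − 123.5:
  flange: d = 19.5 mm → contributes +2 043 210 mm⁴
  web: d = -58.5 mm → contributes +7 535 710 mm⁴
Total I = 9 578 920 mm⁴.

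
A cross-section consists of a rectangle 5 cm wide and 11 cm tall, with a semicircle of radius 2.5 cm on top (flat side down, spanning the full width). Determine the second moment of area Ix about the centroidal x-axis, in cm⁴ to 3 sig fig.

Split into non-overlapping primitives; take the origin at the lower-left of the bounding box.
Rectangular body: 5 × 11, A = 55 cm², y = 5.5 cm, Ī = 554.58 cm⁴.
Semicircular cap: semicircle r = 2.5, A = 9.8175 cm², y = 12.061 cm, Ī = 4.2874 cm⁴.
Centroid: ȳ = ΣA·y / ΣA = 6.4938 cm.
Transfer each piece to the centroidal x-axis using Ī + A·d² with d = y − 6.4938:
  rectangular body: d = -0.99376 cm → contributes +608.9 cm⁴
  semicircular cap: d = 5.5673 cm → contributes +308.58 cm⁴
Total I = 917.47 cm⁴.

Ix ≈ 917 cm⁴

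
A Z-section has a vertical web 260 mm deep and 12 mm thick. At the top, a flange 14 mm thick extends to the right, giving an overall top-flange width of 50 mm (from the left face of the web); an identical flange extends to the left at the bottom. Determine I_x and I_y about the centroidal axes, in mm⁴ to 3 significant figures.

I_x ≈ 3.37 × 10⁷ mm⁴, I_y ≈ 8.30 × 10⁵ mm⁴

Split into non-overlapping primitives; take the origin at the lower-left of the bounding box.
Web: 12 × 260, A = 3 120 mm², y = 130 mm, Ī = 17 576 000 mm⁴.
Top flange (beyond web): 38 × 14, A = 532 mm², y = 253 mm, Ī = 8689.3 mm⁴.
Bottom flange (beyond web): 38 × 14, A = 532 mm², y = 7 mm, Ī = 8689.3 mm⁴.
Centroid: ȳ = ΣA·y / ΣA = 130 mm.
Transfer each piece to the centroidal x-axis using Ī + A·d² with d = y − 130:
  web: d = 0 mm → contributes +17 576 000 mm⁴
  top flange (beyond web): d = 123 mm → contributes +8 057 317 mm⁴
  bottom flange (beyond web): d = -123 mm → contributes +8 057 317 mm⁴
Total I = 33 690 635 mm⁴.
For the y-axis: x̄ = 44 mm.
Repeating about the centroidal y-axis gives I_y = 830 475 mm⁴.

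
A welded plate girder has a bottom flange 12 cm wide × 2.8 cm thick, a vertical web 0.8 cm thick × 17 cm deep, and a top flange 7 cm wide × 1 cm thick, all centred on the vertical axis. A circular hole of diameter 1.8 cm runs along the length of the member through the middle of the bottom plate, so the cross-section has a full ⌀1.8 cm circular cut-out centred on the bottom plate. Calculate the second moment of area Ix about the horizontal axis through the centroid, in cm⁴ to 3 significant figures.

Treat the section as a set of non-overlapping primitives; coordinates are from the bounding-box lower-left.
Bottom plate: 12 × 2.8, A = 33.6 cm², y = 1.4 cm, Ī = 21.952 cm⁴.
Web plate: 0.8 × 17, A = 13.6 cm², y = 11.3 cm, Ī = 327.53 cm⁴.
Top plate: 7 × 1, A = 7 cm², y = 20.3 cm, Ī = 0.58333 cm⁴.
Hole (subtracted): ⌀1.8, A = 2.5447 cm², y = 1.4 cm, Ī = 0.5153 cm⁴.
Centroid: ȳ = ΣA·y / ΣA = 6.5677 cm.
Transfer each piece to the horizontal axis through the centroid using Ī + A·d² with d = y − 6.5677:
  bottom plate: d = -5.1677 cm → contributes +919.25 cm⁴
  web plate: d = 4.7323 cm → contributes +632.1 cm⁴
  top plate: d = 13.732 cm → contributes +1320.6 cm⁴
  hole: d = -5.1677 cm → contributes −68.472 cm⁴
Total I = 2803.5 cm⁴.

Ix ≈ 2800 cm⁴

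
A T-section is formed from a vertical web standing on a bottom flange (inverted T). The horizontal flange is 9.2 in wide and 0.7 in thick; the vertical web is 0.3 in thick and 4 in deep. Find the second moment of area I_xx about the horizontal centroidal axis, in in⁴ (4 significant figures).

I_xx ≈ 7.449 in⁴

Treat the section as a set of non-overlapping primitives; coordinates are from the bounding-box lower-left.
Flange: 9.2 × 0.7, A = 6.44 in², y = 0.35 in, Ī = 0.262967 in⁴.
Web: 0.3 × 4, A = 1.2 in², y = 2.7 in, Ī = 1.6 in⁴.
Centroid: ȳ = ΣA·y / ΣA = 0.71911 in.
Transfer each piece to the horizontal centroidal axis using Ī + A·d² with d = y − 0.71911:
  flange: d = -0.36911 in → contributes +1.14037 in⁴
  web: d = 1.98089 in → contributes +6.30871 in⁴
Total I = 7.44908 in⁴.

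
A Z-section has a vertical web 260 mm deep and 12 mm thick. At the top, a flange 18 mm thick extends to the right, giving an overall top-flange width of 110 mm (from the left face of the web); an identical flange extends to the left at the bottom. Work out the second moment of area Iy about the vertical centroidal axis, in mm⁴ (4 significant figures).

Iy ≈ 1.353 × 10⁷ mm⁴

Break the section into simple shapes (no overlaps), measuring from the bottom-left corner of the bounding box.
Web: 12 × 260, A = 3 120 mm², x = 104 mm, Ī = 37 440 mm⁴.
Top flange (beyond web): 98 × 18, A = 1 764 mm², x = 159 mm, Ī = 1 411 788 mm⁴.
Bottom flange (beyond web): 98 × 18, A = 1 764 mm², x = 49 mm, Ī = 1 411 788 mm⁴.
Centroid: x̄ = ΣA·x / ΣA = 104 mm.
Transfer each piece to the vertical centroidal axis using Ī + A·d² with d = x − 104:
  web: d = 0 mm → contributes +37 440 mm⁴
  top flange (beyond web): d = 55 mm → contributes +6 747 888 mm⁴
  bottom flange (beyond web): d = -55 mm → contributes +6 747 888 mm⁴
Total I = 13 533 216 mm⁴.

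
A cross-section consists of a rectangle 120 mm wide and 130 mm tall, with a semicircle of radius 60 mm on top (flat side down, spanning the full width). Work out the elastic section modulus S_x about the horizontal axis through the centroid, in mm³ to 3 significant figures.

S_x ≈ 5.68 × 10⁵ mm³

Decompose the section into non-overlapping parts with the origin at the bottom-left of its bounding rectangle.
Rectangular body: 120 × 130, A = 15 600 mm², y = 65 mm, Ī = 21 970 000 mm⁴.
Semicircular cap: semicircle r = 60, A = 5654.9 mm², y = 155.46 mm, Ī = 1 422 450 mm⁴.
Centroid: ȳ = ΣA·y / ΣA = 89.068 mm.
Transfer each piece to the horizontal axis through the centroid using Ī + A·d² with d = y − 89.068:
  rectangular body: d = -24.068 mm → contributes +31 006 739 mm⁴
  semicircular cap: d = 66.397 mm → contributes +26 351 973 mm⁴
Total I = 57 358 712 mm⁴.
Extreme fibre distance c = 100.93 mm; S = I/c = 568 292 mm³.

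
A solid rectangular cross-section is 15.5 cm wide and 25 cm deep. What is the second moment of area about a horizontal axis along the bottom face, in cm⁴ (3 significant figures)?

I_base ≈ 8.07 × 10⁴ cm⁴

The section: 15.5 × 25, A = 387.5 cm², y = 12.5 cm, Ī = 20 182 cm⁴.
Transfer it to the bottom edge using Ī + A·d² with d = y − 0:
  the section: d = 12.5 cm → contributes +80 729 cm⁴
Total I = 80 729 cm⁴.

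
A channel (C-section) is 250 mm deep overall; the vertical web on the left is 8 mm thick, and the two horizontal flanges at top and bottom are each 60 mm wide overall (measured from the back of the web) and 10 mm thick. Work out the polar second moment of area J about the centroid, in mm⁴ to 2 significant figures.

Split into non-overlapping primitives; take the origin at the lower-left of the bounding box.
Web: 8 × 250, A = 2 000 mm², y = 125 mm, Ī = 10 416 667 mm⁴.
Top flange (beyond web): 52 × 10, A = 520 mm², y = 245 mm, Ī = 4 333 mm⁴.
Bottom flange (beyond web): 52 × 10, A = 520 mm², y = 5 mm, Ī = 4 333 mm⁴.
By symmetry the centroid is at mid-height, ȳ = 125 mm.
Transfer each piece to the centroidal x-axis using Ī + A·d² with d = y − 125:
  web: d = 0 mm → contributes +10 416 667 mm⁴
  top flange (beyond web): d = 120 mm → contributes +7 492 333 mm⁴
  bottom flange (beyond web): d = -120 mm → contributes +7 492 333 mm⁴
Total I = 25 401 333 mm⁴.
For the y-axis: x̄ = 14.26 mm.
Repeating about the centroidal y-axis gives I_y = 860 803 mm⁴.
Polar second moment: J = I_x + I_y = 26 262 136 mm⁴.

J ≈ 2.6 × 10⁷ mm⁴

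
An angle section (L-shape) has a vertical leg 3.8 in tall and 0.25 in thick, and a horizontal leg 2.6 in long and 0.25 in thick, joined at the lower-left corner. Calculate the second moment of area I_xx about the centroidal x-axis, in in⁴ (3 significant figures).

I_xx ≈ 2.29 in⁴

Treat the section as a set of non-overlapping primitives; coordinates are from the bounding-box lower-left.
Vertical leg: 0.25 × 3.8, A = 0.95 in², y = 1.9 in, Ī = 1.1432 in⁴.
Horizontal leg (remainder): 2.35 × 0.25, A = 0.5875 in², y = 0.125 in, Ī = 0.0030599 in⁴.
Centroid: ȳ = ΣA·y / ΣA = 1.2217 in.
Transfer each piece to the centroidal x-axis using Ī + A·d² with d = y − 1.2217:
  vertical leg: d = 0.67825 in → contributes +1.5802 in⁴
  horizontal leg (remainder): d = -1.0967 in → contributes +0.70974 in⁴
Total I = 2.2899 in⁴.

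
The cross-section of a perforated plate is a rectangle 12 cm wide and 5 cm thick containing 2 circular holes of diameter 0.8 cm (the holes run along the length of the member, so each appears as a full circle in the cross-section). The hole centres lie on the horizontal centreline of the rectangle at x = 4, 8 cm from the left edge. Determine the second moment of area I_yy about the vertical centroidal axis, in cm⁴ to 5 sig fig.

Decompose the section into non-overlapping parts with the origin at the bottom-left of its bounding rectangle.
Plate: 12 × 5, A = 60 cm², x = 6 cm, Ī = 720 cm⁴.
Hole 1 (subtracted): ⌀0.8, A = 0.5026548 cm², x = 4 cm, Ī = 0.02010619 cm⁴.
Hole 2 (subtracted): ⌀0.8, A = 0.5026548 cm², x = 8 cm, Ī = 0.02010619 cm⁴.
By symmetry the centroid is at mid-width, x̄ = 6 cm.
Transfer each piece to the vertical centroidal axis using Ī + A·d² with d = x − 6:
  plate: d = 0 cm → contributes +720 cm⁴
  hole 1: d = -2 cm → contributes −2.030725 cm⁴
  hole 2: d = 2 cm → contributes −2.030725 cm⁴
Total I = 715.9385 cm⁴.

I_yy ≈ 715.94 cm⁴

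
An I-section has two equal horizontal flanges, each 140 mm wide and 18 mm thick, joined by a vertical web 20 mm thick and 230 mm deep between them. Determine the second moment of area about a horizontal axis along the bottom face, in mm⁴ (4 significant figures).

Treat the section as a set of non-overlapping primitives; coordinates are from the bounding-box lower-left.
Bottom flange: 140 × 18, A = 2 520 mm², y = 9 mm, Ī = 68 040 mm⁴.
Web: 20 × 230, A = 4 600 mm², y = 133 mm, Ī = 20 278 333 mm⁴.
Top flange: 140 × 18, A = 2 520 mm², y = 257 mm, Ī = 68 040 mm⁴.
Transfer each piece to the bottom edge using Ī + A·d² with d = y − 0:
  bottom flange: d = 9 mm → contributes +272 160 mm⁴
  web: d = 133 mm → contributes +101 647 733 mm⁴
  top flange: d = 257 mm → contributes +166 511 520 mm⁴
Total I = 268 431 413 mm⁴.

I_base ≈ 2.684 × 10⁸ mm⁴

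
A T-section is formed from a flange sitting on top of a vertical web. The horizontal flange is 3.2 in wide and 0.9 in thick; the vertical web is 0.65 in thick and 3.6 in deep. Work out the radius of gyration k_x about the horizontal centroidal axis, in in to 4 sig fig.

Break the section into simple shapes (no overlaps), measuring from the bottom-left corner of the bounding box.
Flange: 3.2 × 0.9, A = 2.88 in², y = 4.05 in, Ī = 0.1944 in⁴.
Web: 0.65 × 3.6, A = 2.34 in², y = 1.8 in, Ī = 2.5272 in⁴.
Centroid: ȳ = ΣA·y / ΣA = 3.04138 in.
Transfer each piece to the horizontal centroidal axis using Ī + A·d² with d = y − 3.04138:
  flange: d = 1.00862 in → contributes +3.12427 in⁴
  web: d = -1.24138 in → contributes +6.13319 in⁴
Total I = 9.25746 in⁴.
Radius of gyration: k = √(I/A) = √(9.25746 / 5.22) = 1.33171 in.

k_x ≈ 1.332 in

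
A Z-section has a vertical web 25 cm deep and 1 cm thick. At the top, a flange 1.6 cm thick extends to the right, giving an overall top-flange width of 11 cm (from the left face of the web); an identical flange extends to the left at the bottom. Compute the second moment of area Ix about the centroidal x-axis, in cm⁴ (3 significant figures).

Decompose the section into non-overlapping parts with the origin at the bottom-left of its bounding rectangle.
Web: 1 × 25, A = 25 cm², y = 12.5 cm, Ī = 1302.1 cm⁴.
Top flange (beyond web): 10 × 1.6, A = 16 cm², y = 24.2 cm, Ī = 3.4133 cm⁴.
Bottom flange (beyond web): 10 × 1.6, A = 16 cm², y = 0.8 cm, Ī = 3.4133 cm⁴.
Centroid: ȳ = ΣA·y / ΣA = 12.5 cm.
Transfer each piece to the centroidal x-axis using Ī + A·d² with d = y − 12.5:
  web: d = 0 cm → contributes +1302.1 cm⁴
  top flange (beyond web): d = 11.7 cm → contributes +2193.7 cm⁴
  bottom flange (beyond web): d = -11.7 cm → contributes +2193.7 cm⁴
Total I = 5689.4 cm⁴.

Ix ≈ 5690 cm⁴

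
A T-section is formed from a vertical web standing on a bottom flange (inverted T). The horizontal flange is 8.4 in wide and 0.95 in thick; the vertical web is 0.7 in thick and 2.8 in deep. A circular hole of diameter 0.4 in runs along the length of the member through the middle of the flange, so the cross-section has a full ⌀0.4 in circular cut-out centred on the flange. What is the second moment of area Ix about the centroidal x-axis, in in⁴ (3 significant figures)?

Break the section into simple shapes (no overlaps), measuring from the bottom-left corner of the bounding box.
Flange: 8.4 × 0.95, A = 7.98 in², y = 0.475 in, Ī = 0.60016 in⁴.
Web: 0.7 × 2.8, A = 1.96 in², y = 2.35 in, Ī = 1.2805 in⁴.
Hole (subtracted): ⌀0.4, A = 0.12566 in², y = 0.475 in, Ī = 0.0012566 in⁴.
Centroid: ȳ = ΣA·y / ΣA = 0.84945 in.
Transfer each piece to the centroidal x-axis using Ī + A·d² with d = y − 0.84945:
  flange: d = -0.37445 in → contributes +1.7191 in⁴
  web: d = 1.5005 in → contributes +5.6938 in⁴
  hole: d = -0.37445 in → contributes −0.018877 in⁴
Total I = 7.394 in⁴.

Ix ≈ 7.39 in⁴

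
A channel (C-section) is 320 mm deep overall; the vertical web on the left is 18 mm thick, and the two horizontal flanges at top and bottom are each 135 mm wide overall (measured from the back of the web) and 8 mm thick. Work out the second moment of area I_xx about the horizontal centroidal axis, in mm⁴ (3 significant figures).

I_xx ≈ 9.47 × 10⁷ mm⁴

Treat the section as a set of non-overlapping primitives; coordinates are from the bounding-box lower-left.
Web: 18 × 320, A = 5 760 mm², y = 160 mm, Ī = 49 152 000 mm⁴.
Top flange (beyond web): 117 × 8, A = 936 mm², y = 316 mm, Ī = 4 992 mm⁴.
Bottom flange (beyond web): 117 × 8, A = 936 mm², y = 4 mm, Ī = 4 992 mm⁴.
By symmetry the centroid is at mid-height, ȳ = 160 mm.
Transfer each piece to the horizontal centroidal axis using Ī + A·d² with d = y − 160:
  web: d = 0 mm → contributes +49 152 000 mm⁴
  top flange (beyond web): d = 156 mm → contributes +22 783 488 mm⁴
  bottom flange (beyond web): d = -156 mm → contributes +22 783 488 mm⁴
Total I = 94 718 976 mm⁴.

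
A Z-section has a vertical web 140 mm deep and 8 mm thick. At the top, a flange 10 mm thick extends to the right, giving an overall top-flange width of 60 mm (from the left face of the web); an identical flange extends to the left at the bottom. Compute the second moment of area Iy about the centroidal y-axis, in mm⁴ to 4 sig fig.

Decompose the section into non-overlapping parts with the origin at the bottom-left of its bounding rectangle.
Web: 8 × 140, A = 1 120 mm², x = 56 mm, Ī = 5973.33 mm⁴.
Top flange (beyond web): 52 × 10, A = 520 mm², x = 86 mm, Ī = 117 173 mm⁴.
Bottom flange (beyond web): 52 × 10, A = 520 mm², x = 26 mm, Ī = 117 173 mm⁴.
Centroid: x̄ = ΣA·x / ΣA = 56 mm.
Transfer each piece to the centroidal y-axis using Ī + A·d² with d = x − 56:
  web: d = 0 mm → contributes +5973.33 mm⁴
  top flange (beyond web): d = 30 mm → contributes +585 173 mm⁴
  bottom flange (beyond web): d = -30 mm → contributes +585 173 mm⁴
Total I = 1 176 320 mm⁴.

Iy ≈ 1.176 × 10⁶ mm⁴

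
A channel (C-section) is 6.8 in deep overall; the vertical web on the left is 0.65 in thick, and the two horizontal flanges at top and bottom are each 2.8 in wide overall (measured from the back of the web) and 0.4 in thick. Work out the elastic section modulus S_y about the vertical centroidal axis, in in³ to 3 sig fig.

Break the section into simple shapes (no overlaps), measuring from the bottom-left corner of the bounding box.
Web: 0.65 × 6.8, A = 4.42 in², x = 0.325 in, Ī = 0.15562 in⁴.
Top flange (beyond web): 2.15 × 0.4, A = 0.86 in², x = 1.725 in, Ī = 0.33128 in⁴.
Bottom flange (beyond web): 2.15 × 0.4, A = 0.86 in², x = 1.725 in, Ī = 0.33128 in⁴.
Centroid: x̄ = ΣA·x / ΣA = 0.71718 in.
Transfer each piece to the vertical centroidal axis using Ī + A·d² with d = x − 0.71718:
  web: d = -0.39218 in → contributes +0.83545 in⁴
  top flange (beyond web): d = 1.0078 in → contributes +1.2048 in⁴
  bottom flange (beyond web): d = 1.0078 in → contributes +1.2048 in⁴
Total I = 3.245 in⁴.
Extreme fibre distance c = 2.0828 in; S = I/c = 1.558 in³.

S_y ≈ 1.56 in³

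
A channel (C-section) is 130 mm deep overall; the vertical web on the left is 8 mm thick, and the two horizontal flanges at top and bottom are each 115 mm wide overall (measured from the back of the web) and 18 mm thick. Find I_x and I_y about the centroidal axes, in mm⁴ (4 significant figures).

Decompose the section into non-overlapping parts with the origin at the bottom-left of its bounding rectangle.
Web: 8 × 130, A = 1 040 mm², y = 65 mm, Ī = 1 464 667 mm⁴.
Top flange (beyond web): 107 × 18, A = 1 926 mm², y = 121 mm, Ī = 52 002 mm⁴.
Bottom flange (beyond web): 107 × 18, A = 1 926 mm², y = 9 mm, Ī = 52 002 mm⁴.
By symmetry the centroid is at mid-height, ȳ = 65 mm.
Transfer each piece to the centroidal x-axis using Ī + A·d² with d = y − 65:
  web: d = 0 mm → contributes +1 464 667 mm⁴
  top flange (beyond web): d = 56 mm → contributes +6 091 938 mm⁴
  bottom flange (beyond web): d = -56 mm → contributes +6 091 938 mm⁴
Total I = 13 648 543 mm⁴.
For the y-axis: x̄ = 49.276 mm.
Repeating about the centroidal y-axis gives I_y = 6 388 178 mm⁴.

I_x ≈ 1.365 × 10⁷ mm⁴, I_y ≈ 6.388 × 10⁶ mm⁴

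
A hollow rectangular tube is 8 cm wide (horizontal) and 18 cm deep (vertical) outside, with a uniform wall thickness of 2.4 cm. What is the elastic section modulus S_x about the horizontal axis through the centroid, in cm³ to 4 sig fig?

S_x ≈ 363.9 cm³

Treat the section as a set of non-overlapping primitives; coordinates are from the bounding-box lower-left.
Outer rectangle: 8 × 18, A = 144 cm², y = 9 cm, Ī = 3 888 cm⁴.
Inner void (subtracted): 3.2 × 13.2, A = 42.24 cm², y = 9 cm, Ī = 613.325 cm⁴.
By symmetry the centroid is at mid-height, ȳ = 9 cm.
All pieces are centred on the horizontal axis through the centroid, so I = ΣĪ (holes subtracted) = 3274.68 cm⁴.
Extreme fibre distance c = 9 cm; S = I/c = 363.853 cm³.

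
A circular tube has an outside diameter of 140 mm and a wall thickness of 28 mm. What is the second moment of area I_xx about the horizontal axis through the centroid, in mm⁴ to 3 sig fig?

I_xx ≈ 1.64 × 10⁷ mm⁴

Split into non-overlapping primitives; take the origin at the lower-left of the bounding box.
Outer circle: ⌀140, A = 15 394 mm², y = 70 mm, Ī = 18 857 410 mm⁴.
Bore (subtracted): ⌀84, A = 5541.8 mm², y = 70 mm, Ī = 2 443 920 mm⁴.
By symmetry the centroid is at mid-height, ȳ = 70 mm.
All pieces are centred on the horizontal axis through the centroid, so I = ΣĪ (holes subtracted) = 16 413 490 mm⁴.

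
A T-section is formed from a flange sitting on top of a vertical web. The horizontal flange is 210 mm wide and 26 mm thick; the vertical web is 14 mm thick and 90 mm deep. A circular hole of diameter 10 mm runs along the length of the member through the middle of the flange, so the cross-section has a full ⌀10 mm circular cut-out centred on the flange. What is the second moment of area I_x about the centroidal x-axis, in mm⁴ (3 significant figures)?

I_x ≈ 4.59 × 10⁶ mm⁴

Treat the section as a set of non-overlapping primitives; coordinates are from the bounding-box lower-left.
Flange: 210 × 26, A = 5 460 mm², y = 103 mm, Ī = 307 580 mm⁴.
Web: 14 × 90, A = 1 260 mm², y = 45 mm, Ī = 850 500 mm⁴.
Hole (subtracted): ⌀10, A = 78.54 mm², y = 103 mm, Ī = 490.87 mm⁴.
Centroid: ȳ = ΣA·y / ΣA = 91.996 mm.
Transfer each piece to the centroidal x-axis using Ī + A·d² with d = y − 91.996:
  flange: d = 11.004 mm → contributes +968 673 mm⁴
  web: d = -46.996 mm → contributes +3 633 413 mm⁴
  hole: d = 11.004 mm → contributes −10 000 mm⁴
Total I = 4 592 086 mm⁴.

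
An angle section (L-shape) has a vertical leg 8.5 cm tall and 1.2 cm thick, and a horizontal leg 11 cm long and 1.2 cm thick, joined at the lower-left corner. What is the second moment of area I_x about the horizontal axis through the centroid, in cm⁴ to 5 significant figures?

I_x ≈ 135.60 cm⁴

Treat the section as a set of non-overlapping primitives; coordinates are from the bounding-box lower-left.
Vertical leg: 1.2 × 8.5, A = 10.2 cm², y = 4.25 cm, Ī = 61.4125 cm⁴.
Horizontal leg (remainder): 9.8 × 1.2, A = 11.76 cm², y = 0.6 cm, Ī = 1.4112 cm⁴.
Centroid: ȳ = ΣA·y / ΣA = 2.295355 cm.
Transfer each piece to the horizontal axis through the centroid using Ī + A·d² with d = y − 2.295355:
  vertical leg: d = 1.954645 cm → contributes +100.383 cm⁴
  horizontal leg (remainder): d = -1.695355 cm → contributes +35.21214 cm⁴
Total I = 135.5951 cm⁴.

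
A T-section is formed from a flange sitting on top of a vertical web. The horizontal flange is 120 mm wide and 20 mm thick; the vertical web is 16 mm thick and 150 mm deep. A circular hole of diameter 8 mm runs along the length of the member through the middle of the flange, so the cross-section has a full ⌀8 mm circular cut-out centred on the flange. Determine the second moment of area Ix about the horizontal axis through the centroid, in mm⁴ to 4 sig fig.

Ix ≈ 1.316 × 10⁷ mm⁴

Split into non-overlapping primitives; take the origin at the lower-left of the bounding box.
Flange: 120 × 20, A = 2 400 mm², y = 160 mm, Ī = 80 000 mm⁴.
Web: 16 × 150, A = 2 400 mm², y = 75 mm, Ī = 4 500 000 mm⁴.
Hole (subtracted): ⌀8, A = 50.2655 mm², y = 160 mm, Ī = 201.062 mm⁴.
Centroid: ȳ = ΣA·y / ΣA = 117.05 mm.
Transfer each piece to the horizontal axis through the centroid using Ī + A·d² with d = y − 117.05:
  flange: d = 42.9498 mm → contributes +4 507 238 mm⁴
  web: d = -42.0502 mm → contributes +8 743 733 mm⁴
  hole: d = 42.9498 mm → contributes −92924.9 mm⁴
Total I = 13 158 046 mm⁴.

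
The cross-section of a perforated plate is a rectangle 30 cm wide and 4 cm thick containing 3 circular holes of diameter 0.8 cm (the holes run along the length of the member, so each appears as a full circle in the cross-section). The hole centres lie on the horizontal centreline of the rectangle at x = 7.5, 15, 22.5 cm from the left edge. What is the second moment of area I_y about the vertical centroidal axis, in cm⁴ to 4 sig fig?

I_y ≈ 8943 cm⁴

Treat the section as a set of non-overlapping primitives; coordinates are from the bounding-box lower-left.
Plate: 30 × 4, A = 120 cm², x = 15 cm, Ī = 9 000 cm⁴.
Hole 1 (subtracted): ⌀0.8, A = 0.502655 cm², x = 7.5 cm, Ī = 0.0201062 cm⁴.
Hole 2 (subtracted): ⌀0.8, A = 0.502655 cm², x = 15 cm, Ī = 0.0201062 cm⁴.
Hole 3 (subtracted): ⌀0.8, A = 0.502655 cm², x = 22.5 cm, Ī = 0.0201062 cm⁴.
By symmetry the centroid is at mid-width, x̄ = 15 cm.
Transfer each piece to the vertical centroidal axis using Ī + A·d² with d = x − 15:
  plate: d = 0 cm → contributes +9 000 cm⁴
  hole 1: d = -7.5 cm → contributes −28.2944 cm⁴
  hole 2: d = 0 cm → contributes −0.0201062 cm⁴
  hole 3: d = 7.5 cm → contributes −28.2944 cm⁴
Total I = 8943.39 cm⁴.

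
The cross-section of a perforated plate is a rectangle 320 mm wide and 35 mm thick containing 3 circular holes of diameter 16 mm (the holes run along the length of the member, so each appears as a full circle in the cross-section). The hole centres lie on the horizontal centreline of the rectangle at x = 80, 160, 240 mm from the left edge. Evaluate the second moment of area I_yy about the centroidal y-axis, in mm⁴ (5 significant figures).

I_yy ≈ 9.2990 × 10⁷ mm⁴

Split into non-overlapping primitives; take the origin at the lower-left of the bounding box.
Plate: 320 × 35, A = 11 200 mm², x = 160 mm, Ī = 95 573 333 mm⁴.
Hole 1 (subtracted): ⌀16, A = 201.0619 mm², x = 80 mm, Ī = 3216.991 mm⁴.
Hole 2 (subtracted): ⌀16, A = 201.0619 mm², x = 160 mm, Ī = 3216.991 mm⁴.
Hole 3 (subtracted): ⌀16, A = 201.0619 mm², x = 240 mm, Ī = 3216.991 mm⁴.
By symmetry the centroid is at mid-width, x̄ = 160 mm.
Transfer each piece to the centroidal y-axis using Ī + A·d² with d = x − 160:
  plate: d = 0 mm → contributes +95 573 333 mm⁴
  hole 1: d = -80 mm → contributes −1 290 013 mm⁴
  hole 2: d = 0 mm → contributes −3216.991 mm⁴
  hole 3: d = 80 mm → contributes −1 290 013 mm⁴
Total I = 92 990 090 mm⁴.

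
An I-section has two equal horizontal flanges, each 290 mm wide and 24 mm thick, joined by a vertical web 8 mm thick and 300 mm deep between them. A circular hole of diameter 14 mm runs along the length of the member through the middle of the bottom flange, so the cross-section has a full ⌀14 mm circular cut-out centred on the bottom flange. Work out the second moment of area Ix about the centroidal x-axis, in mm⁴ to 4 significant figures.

Ix ≈ 3.799 × 10⁸ mm⁴

Treat the section as a set of non-overlapping primitives; coordinates are from the bounding-box lower-left.
Bottom flange: 290 × 24, A = 6 960 mm², y = 12 mm, Ī = 334 080 mm⁴.
Web: 8 × 300, A = 2 400 mm², y = 174 mm, Ī = 18 000 000 mm⁴.
Top flange: 290 × 24, A = 6 960 mm², y = 336 mm, Ī = 334 080 mm⁴.
Hole (subtracted): ⌀14, A = 153.938 mm², y = 12 mm, Ī = 1885.74 mm⁴.
Centroid: ȳ = ΣA·y / ΣA = 175.543 mm.
Transfer each piece to the centroidal x-axis using Ī + A·d² with d = y − 175.543:
  bottom flange: d = -163.543 mm → contributes +186 487 534 mm⁴
  web: d = -1.54261 mm → contributes +18 005 711 mm⁴
  top flange: d = 160.457 mm → contributes +179 530 230 mm⁴
  hole: d = -163.543 mm → contributes −4 119 141 mm⁴
Total I = 379 904 335 mm⁴.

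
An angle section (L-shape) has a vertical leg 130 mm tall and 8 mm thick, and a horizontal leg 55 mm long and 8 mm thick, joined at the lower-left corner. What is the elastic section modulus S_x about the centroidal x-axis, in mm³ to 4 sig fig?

Treat the section as a set of non-overlapping primitives; coordinates are from the bounding-box lower-left.
Vertical leg: 8 × 130, A = 1 040 mm², y = 65 mm, Ī = 1 464 667 mm⁴.
Horizontal leg (remainder): 47 × 8, A = 376 mm², y = 4 mm, Ī = 2005.33 mm⁴.
Centroid: ȳ = ΣA·y / ΣA = 48.8023 mm.
Transfer each piece to the centroidal x-axis using Ī + A·d² with d = y − 48.8023:
  vertical leg: d = 16.1977 mm → contributes +1 737 528 mm⁴
  horizontal leg (remainder): d = -44.8023 mm → contributes +756 729 mm⁴
Total I = 2 494 257 mm⁴.
Extreme fibre distance c = 81.1977 mm; S = I/c = 30718.3 mm³.

S_x ≈ 3.072 × 10⁴ mm³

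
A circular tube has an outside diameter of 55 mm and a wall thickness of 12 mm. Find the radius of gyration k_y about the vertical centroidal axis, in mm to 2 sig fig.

k_y ≈ 16 mm

Break the section into simple shapes (no overlaps), measuring from the bottom-left corner of the bounding box.
Outer circle: ⌀55, A = 2 376 mm², x = 27.5 mm, Ī = 449 180 mm⁴.
Bore (subtracted): ⌀31, A = 754.8 mm², x = 27.5 mm, Ī = 45 333 mm⁴.
By symmetry the centroid is at mid-width, x̄ = 27.5 mm.
All pieces are centred on the vertical centroidal axis, so I = ΣĪ (holes subtracted) = 403 847 mm⁴.
Radius of gyration: k = √(I/A) = √(403 847 / 1 621) = 15.78 mm.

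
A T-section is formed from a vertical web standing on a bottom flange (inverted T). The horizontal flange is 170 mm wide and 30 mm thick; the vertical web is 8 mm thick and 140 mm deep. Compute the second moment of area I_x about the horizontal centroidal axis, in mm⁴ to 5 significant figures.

Treat the section as a set of non-overlapping primitives; coordinates are from the bounding-box lower-left.
Flange: 170 × 30, A = 5 100 mm², y = 15 mm, Ī = 382 500 mm⁴.
Web: 8 × 140, A = 1 120 mm², y = 100 mm, Ī = 1 829 333 mm⁴.
Centroid: ȳ = ΣA·y / ΣA = 30.30547 mm.
Transfer each piece to the horizontal centroidal axis using Ī + A·d² with d = y − 30.30547:
  flange: d = -15.30547 mm → contributes +1 577 212 mm⁴
  web: d = 69.69453 mm → contributes +7 269 541 mm⁴
Total I = 8 846 753 mm⁴.

I_x ≈ 8.8468 × 10⁶ mm⁴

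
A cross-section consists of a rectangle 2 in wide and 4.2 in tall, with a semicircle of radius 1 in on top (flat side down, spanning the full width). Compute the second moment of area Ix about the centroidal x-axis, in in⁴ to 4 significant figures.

Decompose the section into non-overlapping parts with the origin at the bottom-left of its bounding rectangle.
Rectangular body: 2 × 4.2, A = 8.4 in², y = 2.1 in, Ī = 12.348 in⁴.
Semicircular cap: semicircle r = 1, A = 1.5708 in², y = 4.62441 in, Ī = 0.109757 in⁴.
Centroid: ȳ = ΣA·y / ΣA = 2.4977 in.
Transfer each piece to the centroidal x-axis using Ī + A·d² with d = y − 2.4977:
  rectangular body: d = -0.397695 in → contributes +13.6766 in⁴
  semicircular cap: d = 2.12672 in → contributes +7.21436 in⁴
Total I = 20.8909 in⁴.

Ix ≈ 20.89 in⁴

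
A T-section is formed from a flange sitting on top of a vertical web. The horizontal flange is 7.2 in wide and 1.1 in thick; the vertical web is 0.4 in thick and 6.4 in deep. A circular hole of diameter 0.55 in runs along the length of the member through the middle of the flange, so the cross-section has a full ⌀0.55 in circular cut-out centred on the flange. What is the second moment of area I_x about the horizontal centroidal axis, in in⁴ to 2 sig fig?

I_x ≈ 37 in⁴

Break the section into simple shapes (no overlaps), measuring from the bottom-left corner of the bounding box.
Flange: 7.2 × 1.1, A = 7.92 in², y = 6.95 in, Ī = 0.7986 in⁴.
Web: 0.4 × 6.4, A = 2.56 in², y = 3.2 in, Ī = 8.738 in⁴.
Hole (subtracted): ⌀0.55, A = 0.2376 in², y = 6.95 in, Ī = 0.004492 in⁴.
Centroid: ȳ = ΣA·y / ΣA = 6.013 in.
Transfer each piece to the horizontal centroidal axis using Ī + A·d² with d = y − 6.013:
  flange: d = 0.9373 in → contributes +7.756 in⁴
  web: d = -2.813 in → contributes +28.99 in⁴
  hole: d = 0.9373 in → contributes −0.2132 in⁴
Total I = 36.53 in⁴.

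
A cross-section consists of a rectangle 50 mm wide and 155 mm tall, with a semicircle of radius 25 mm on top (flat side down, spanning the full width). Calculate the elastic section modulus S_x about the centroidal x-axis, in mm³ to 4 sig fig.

Decompose the section into non-overlapping parts with the origin at the bottom-left of its bounding rectangle.
Rectangular body: 50 × 155, A = 7 750 mm², y = 77.5 mm, Ī = 15 516 146 mm⁴.
Semicircular cap: semicircle r = 25, A = 981.748 mm², y = 165.61 mm, Ī = 42873.8 mm⁴.
Centroid: ȳ = ΣA·y / ΣA = 87.4066 mm.
Transfer each piece to the centroidal x-axis using Ī + A·d² with d = y − 87.4066:
  rectangular body: d = -9.90662 mm → contributes +16 276 740 mm⁴
  semicircular cap: d = 78.2037 mm → contributes +6 047 066 mm⁴
Total I = 22 323 806 mm⁴.
Extreme fibre distance c = 92.5934 mm; S = I/c = 241 095 mm³.

S_x ≈ 2.411 × 10⁵ mm³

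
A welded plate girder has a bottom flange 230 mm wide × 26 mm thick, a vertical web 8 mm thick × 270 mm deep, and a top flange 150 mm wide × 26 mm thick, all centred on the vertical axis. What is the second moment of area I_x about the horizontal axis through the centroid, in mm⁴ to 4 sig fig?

I_x ≈ 2.222 × 10⁸ mm⁴

Split into non-overlapping primitives; take the origin at the lower-left of the bounding box.
Bottom plate: 230 × 26, A = 5 980 mm², y = 13 mm, Ī = 336 873 mm⁴.
Web plate: 8 × 270, A = 2 160 mm², y = 161 mm, Ī = 13 122 000 mm⁴.
Top plate: 150 × 26, A = 3 900 mm², y = 309 mm, Ī = 219 700 mm⁴.
Centroid: ȳ = ΣA·y / ΣA = 135.432 mm.
Transfer each piece to the horizontal axis through the centroid using Ī + A·d² with d = y − 135.432:
  bottom plate: d = -122.432 mm → contributes +89 974 494 mm⁴
  web plate: d = 25.5681 mm → contributes +14 534 053 mm⁴
  top plate: d = 173.568 mm → contributes +117 710 661 mm⁴
Total I = 222 219 207 mm⁴.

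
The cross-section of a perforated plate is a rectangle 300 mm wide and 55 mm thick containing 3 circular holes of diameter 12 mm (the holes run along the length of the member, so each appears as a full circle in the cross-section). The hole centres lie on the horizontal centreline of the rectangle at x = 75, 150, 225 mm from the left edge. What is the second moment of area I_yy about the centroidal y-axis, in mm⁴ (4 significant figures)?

I_yy ≈ 1.225 × 10⁸ mm⁴

Treat the section as a set of non-overlapping primitives; coordinates are from the bounding-box lower-left.
Plate: 300 × 55, A = 16 500 mm², x = 150 mm, Ī = 123 750 000 mm⁴.
Hole 1 (subtracted): ⌀12, A = 113.097 mm², x = 75 mm, Ī = 1017.88 mm⁴.
Hole 2 (subtracted): ⌀12, A = 113.097 mm², x = 150 mm, Ī = 1017.88 mm⁴.
Hole 3 (subtracted): ⌀12, A = 113.097 mm², x = 225 mm, Ī = 1017.88 mm⁴.
By symmetry the centroid is at mid-width, x̄ = 150 mm.
Transfer each piece to the centroidal y-axis using Ī + A·d² with d = x − 150:
  plate: d = 0 mm → contributes +123 750 000 mm⁴
  hole 1: d = -75 mm → contributes −637 190 mm⁴
  hole 2: d = 0 mm → contributes −1017.88 mm⁴
  hole 3: d = 75 mm → contributes −637 190 mm⁴
Total I = 122 474 601 mm⁴.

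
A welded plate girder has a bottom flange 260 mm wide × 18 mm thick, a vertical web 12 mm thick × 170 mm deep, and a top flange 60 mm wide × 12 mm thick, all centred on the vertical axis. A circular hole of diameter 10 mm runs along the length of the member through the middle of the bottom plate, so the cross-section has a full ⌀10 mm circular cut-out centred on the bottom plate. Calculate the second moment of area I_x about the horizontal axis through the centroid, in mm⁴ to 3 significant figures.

Treat the section as a set of non-overlapping primitives; coordinates are from the bounding-box lower-left.
Bottom plate: 260 × 18, A = 4 680 mm², y = 9 mm, Ī = 126 360 mm⁴.
Web plate: 12 × 170, A = 2 040 mm², y = 103 mm, Ī = 4 913 000 mm⁴.
Top plate: 60 × 12, A = 720 mm², y = 194 mm, Ī = 8 640 mm⁴.
Hole (subtracted): ⌀10, A = 78.54 mm², y = 9 mm, Ī = 490.87 mm⁴.
Centroid: ȳ = ΣA·y / ΣA = 53.143 mm.
Transfer each piece to the horizontal axis through the centroid using Ī + A·d² with d = y − 53.143:
  bottom plate: d = -44.143 mm → contributes +9 246 001 mm⁴
  web plate: d = 49.857 mm → contributes +9 983 785 mm⁴
  top plate: d = 140.86 mm → contributes +14 293 856 mm⁴
  hole: d = -44.143 mm → contributes −153 537 mm⁴
Total I = 33 370 105 mm⁴.

I_x ≈ 3.34 × 10⁷ mm⁴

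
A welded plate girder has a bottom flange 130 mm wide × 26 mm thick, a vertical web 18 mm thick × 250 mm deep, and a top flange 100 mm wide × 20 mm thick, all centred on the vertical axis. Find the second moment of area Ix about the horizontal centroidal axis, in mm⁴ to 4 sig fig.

Break the section into simple shapes (no overlaps), measuring from the bottom-left corner of the bounding box.
Bottom plate: 130 × 26, A = 3 380 mm², y = 13 mm, Ī = 190 407 mm⁴.
Web plate: 18 × 250, A = 4 500 mm², y = 151 mm, Ī = 23 437 500 mm⁴.
Top plate: 100 × 20, A = 2 000 mm², y = 286 mm, Ī = 66666.7 mm⁴.
Centroid: ȳ = ΣA·y / ΣA = 131.117 mm.
Transfer each piece to the horizontal centroidal axis using Ī + A·d² with d = y − 131.117:
  bottom plate: d = -118.117 mm → contributes +47 347 228 mm⁴
  web plate: d = 19.8826 mm → contributes +25 216 428 mm⁴
  top plate: d = 154.883 mm → contributes +48 043 901 mm⁴
Total I = 120 607 557 mm⁴.

Ix ≈ 1.206 × 10⁸ mm⁴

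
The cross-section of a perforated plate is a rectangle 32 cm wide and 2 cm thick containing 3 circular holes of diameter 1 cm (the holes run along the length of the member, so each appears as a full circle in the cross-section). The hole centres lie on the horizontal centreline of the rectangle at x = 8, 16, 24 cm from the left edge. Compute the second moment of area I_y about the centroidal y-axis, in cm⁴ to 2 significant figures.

I_y ≈ 5400 cm⁴

Treat the section as a set of non-overlapping primitives; coordinates are from the bounding-box lower-left.
Plate: 32 × 2, A = 64 cm², x = 16 cm, Ī = 5 461 cm⁴.
Hole 1 (subtracted): ⌀1, A = 0.7854 cm², x = 8 cm, Ī = 0.04909 cm⁴.
Hole 2 (subtracted): ⌀1, A = 0.7854 cm², x = 16 cm, Ī = 0.04909 cm⁴.
Hole 3 (subtracted): ⌀1, A = 0.7854 cm², x = 24 cm, Ī = 0.04909 cm⁴.
By symmetry the centroid is at mid-width, x̄ = 16 cm.
Transfer each piece to the centroidal y-axis using Ī + A·d² with d = x − 16:
  plate: d = 0 cm → contributes +5 461 cm⁴
  hole 1: d = -8 cm → contributes −50.31 cm⁴
  hole 2: d = 0 cm → contributes −0.04909 cm⁴
  hole 3: d = 8 cm → contributes −50.31 cm⁴
Total I = 5 361 cm⁴.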